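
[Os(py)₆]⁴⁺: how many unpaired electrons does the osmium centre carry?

Ligand charges: pyridine is neutral. With an overall charge of +4 the osmium centre must be in the +4 oxidation state.
Osmium is a group-8 element; Os(IV) is therefore d⁴.
The spin state decides the count: a 5d ion has a large Δₒ and is invariably low-spin.
An octahedral low-spin d⁴ ion is t₂g⁴e_g⁰, giving 2 unpaired electrons.

2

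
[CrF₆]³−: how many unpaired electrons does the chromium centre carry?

3

Ligand charges: each fluoride is −1. With an overall charge of −3 the chromium centre must be in the +3 oxidation state.
Chromium is a group-6 element; Cr(III) is therefore d³.
In an octahedral field the d³ configuration is t₂g³e_g⁰ (only one arrangement possible), giving 3 unpaired electrons.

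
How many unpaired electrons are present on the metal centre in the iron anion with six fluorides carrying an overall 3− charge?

Summing ligand charges against the −3 overall charge gives an oxidation state of +3 for iron.
Group 8 minus oxidation state 3 gives a d⁵ configuration.
The spin state decides the count: Fluoride is a weak-field ligand for a first-row metal, so the complex is high-spin.
An octahedral high-spin d⁵ ion is t₂g³e_g², giving 5 unpaired electrons.

5 unpaired electrons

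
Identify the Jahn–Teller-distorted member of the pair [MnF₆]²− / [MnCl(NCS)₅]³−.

[MnCl(NCS)₅]³−

[MnF₆]²−: Summing ligand charges against the −2 overall charge gives an oxidation state of +4 for manganese. Manganese is a group-7 element; Mn(IV) is therefore d³. The d³ configuration leaves the e_g set evenly filled (or empty) — no strong Jahn–Teller driving force.
[MnCl(NCS)₅]³−: Summing ligand charges against the −3 overall charge gives an oxidation state of +3 for manganese. Mn sits in group 7, so the d-electron count is 7 − 3 = 4. Chloride and isothiocyanate are weak-field ligands for a first-row metal, so the complex is high-spin. The t₂g³e_g¹ (high-spin) configuration has an unevenly filled e_g set; the Jahn–Teller theorem predicts a tetragonal distortion (typically axial elongation) to lift the degeneracy.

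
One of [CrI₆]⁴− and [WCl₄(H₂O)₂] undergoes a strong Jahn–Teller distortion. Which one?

[CrI₆]⁴−: Ligand charges: each iodide is −1. With an overall charge of −4 the chromium centre must be in the +2 oxidation state. Cr sits in group 6, so the d-electron count is 6 − 2 = 4. Iodide is a weak-field ligand for a first-row metal, so the complex is high-spin. The t₂g³e_g¹ (high-spin) configuration has an unevenly filled e_g set; the Jahn–Teller theorem predicts a tetragonal distortion (typically axial elongation) to lift the degeneracy.
[WCl₄(H₂O)₂]: Ligand charges: each chloride is −1; water is neutral. With an overall charge of 0 the tungsten centre must be in the +4 oxidation state. Tungsten is a group-6 element; W(IV) is therefore d². The d² configuration leaves the e_g set evenly filled (or empty) — no strong Jahn–Teller driving force.

[CrI₆]⁴−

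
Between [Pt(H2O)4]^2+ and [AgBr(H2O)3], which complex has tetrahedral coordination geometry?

For [Pt(H2O)4]^2+: Summing ligand charges against the +2 overall charge gives an oxidation state of +2 for platinum. Group 10 minus oxidation state 2 gives a d⁸ configuration. A 5d d⁸ ion has a large crystal-field splitting; square planar leaves the high-energy d_{x²−y²} orbital empty and maximises CFSE. → square planar.
For [AgBr(H2O)3]: Summing ligand charges against the 0 overall charge gives an oxidation state of +1 for silver. Ag sits in group 11, so the d-electron count is 11 − 1 = 10. A d¹⁰ ion has no crystal-field stabilisation preference between square planar and tetrahedral, so four ligands adopt the sterically favoured tetrahedral geometry. → tetrahedral.

[AgBr(H2O)3]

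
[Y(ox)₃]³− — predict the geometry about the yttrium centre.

Ligand charges: each oxalate is −2. With an overall charge of −3 the yttrium centre must be in the +3 oxidation state.
Y sits in group 3, so the d-electron count is 3 − 3 = 0.
Counting donor atoms: 3×oxalate (bidentate) → 6 donors. Coordination number = 6.
Six donors around a single metal centre give an octahedral coordination sphere.

octahedral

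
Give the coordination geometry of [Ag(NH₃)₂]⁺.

Ligand charges: ammonia is neutral. With an overall charge of +1 the silver centre must be in the +1 oxidation state.
Ag sits in group 11, so the d-electron count is 11 − 1 = 10.
Coordination number: 2.
A d¹⁰ ion with only two ligands adopts a linear arrangement (sp hybridisation; no CFSE preference).

linear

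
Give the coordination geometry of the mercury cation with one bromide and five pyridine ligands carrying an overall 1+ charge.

Ligand charges: each bromide is −1; pyridine is neutral. With an overall charge of +1 the mercury centre must be in the +2 oxidation state.
Hg sits in group 12, so the d-electron count is 12 − 2 = 10.
With 6 monodentate ligands the coordination number is 6.
Six donors around a single metal centre give an octahedral coordination sphere.

octahedral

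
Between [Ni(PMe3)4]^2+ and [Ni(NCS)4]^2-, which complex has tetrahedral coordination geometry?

For [Ni(PMe3)4]^2+: Ligand charges: trimethylphosphine is neutral. With an overall charge of +2 the nickel centre must be in the +2 oxidation state. Ni sits in group 10, so the d-electron count is 10 − 2 = 8. Trimethylphosphine is a strong-field ligand (high in the spectrochemical series). A 3d d⁸ ion with strong-field ligands gains enough CFSE to favour square planar over tetrahedral. → square planar.
For [Ni(NCS)4]^2-: Ligand charges: each isothiocyanate is −1. With an overall charge of −2 the nickel centre must be in the +2 oxidation state. Nickel is a group-10 element; Ni(II) is therefore d⁸. Isothiocyanate is a weak-field ligand. With weak-field ligands the CFSE gain from square planar is small, so a 3d d⁸ ion takes the sterically preferred tetrahedral geometry. → tetrahedral.

[Ni(NCS)4]^2-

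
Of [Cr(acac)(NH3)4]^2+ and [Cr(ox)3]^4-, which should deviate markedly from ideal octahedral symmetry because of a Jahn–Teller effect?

[Cr(acac)(NH3)4]^2+: Summing ligand charges against the +2 overall charge gives an oxidation state of +3 for chromium. Chromium is a group-6 element; Cr(III) is therefore d³. The d³ configuration leaves the e_g set evenly filled (or empty) — no strong Jahn–Teller driving force.
[Cr(ox)3]^4-: Each oxalate is −2; balancing the −4 overall charge requires Cr(II). Group 6 minus oxidation state 2 gives a d⁴ configuration. Oxalate is a weak-field ligand for a first-row metal, so the complex is high-spin. The t₂g³e_g¹ (high-spin) configuration has an unevenly filled e_g set; the Jahn–Teller theorem predicts a tetragonal distortion (typically axial elongation) to lift the degeneracy.

[Cr(ox)3]^4-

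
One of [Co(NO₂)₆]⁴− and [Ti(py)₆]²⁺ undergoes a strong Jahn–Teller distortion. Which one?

[Co(NO₂)₆]⁴−: Ligand charges: each nitro (N-bound nitrite) is −1. With an overall charge of −4 the cobalt centre must be in the +2 oxidation state. Co sits in group 9, so the d-electron count is 9 − 2 = 7. Nitro (N-bound nitrite) is a strong-field ligand (high in the spectrochemical series) for a first-row metal, so the complex is low-spin. The t₂g⁶e_g¹ (low-spin) configuration has an unevenly filled e_g set; the Jahn–Teller theorem predicts a tetragonal distortion (typically axial elongation) to lift the degeneracy.
[Ti(py)₆]²⁺: Pyridine is neutral; balancing the +2 overall charge requires Ti(II). Titanium is a group-4 element; Ti(II) is therefore d². The d² configuration leaves the e_g set evenly filled (or empty) — no strong Jahn–Teller driving force.

[Co(NO₂)₆]⁴−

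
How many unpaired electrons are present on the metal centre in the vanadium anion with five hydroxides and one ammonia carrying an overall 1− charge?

Ligand charges: each hydroxide is −1; ammonia is neutral. With an overall charge of −1 the vanadium centre must be in the +4 oxidation state.
Group 5 minus oxidation state 4 gives a d¹ configuration.
In an octahedral field the d¹ configuration is t₂g¹e_g⁰ (only one arrangement possible), giving 1 unpaired electron.

1 unpaired electron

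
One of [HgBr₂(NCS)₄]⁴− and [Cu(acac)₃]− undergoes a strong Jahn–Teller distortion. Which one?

[HgBr₂(NCS)₄]⁴−: Summing ligand charges against the −4 overall charge gives an oxidation state of +2 for mercury. Group 12 minus oxidation state 2 gives a d¹⁰ configuration. The d¹⁰ configuration leaves the e_g set evenly filled (or empty) — no strong Jahn–Teller driving force.
[Cu(acac)₃]−: Summing ligand charges against the −1 overall charge gives an oxidation state of +2 for copper. Cu sits in group 11, so the d-electron count is 11 − 2 = 9. The t₂g⁶e_g³ configuration has an unevenly filled e_g set; the Jahn–Teller theorem predicts a tetragonal distortion (typically axial elongation) to lift the degeneracy.

[Cu(acac)₃]−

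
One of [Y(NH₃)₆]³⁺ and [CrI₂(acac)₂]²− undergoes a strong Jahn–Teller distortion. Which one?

[CrI₂(acac)₂]²−

[Y(NH₃)₆]³⁺: Ligand charges: ammonia is neutral. With an overall charge of +3 the yttrium centre must be in the +3 oxidation state. Group 3 minus oxidation state 3 gives a d⁰ configuration. The d⁰ configuration leaves the e_g set evenly filled (or empty) — no strong Jahn–Teller driving force.
[CrI₂(acac)₂]²−: Summing ligand charges against the −2 overall charge gives an oxidation state of +2 for chromium. Group 6 minus oxidation state 2 gives a d⁴ configuration. Acetylacetonate and iodide are weak-field ligands for a first-row metal, so the complex is high-spin. The t₂g³e_g¹ (high-spin) configuration has an unevenly filled e_g set; the Jahn–Teller theorem predicts a tetragonal distortion (typically axial elongation) to lift the degeneracy.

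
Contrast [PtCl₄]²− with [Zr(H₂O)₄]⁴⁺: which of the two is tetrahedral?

[Zr(H₂O)₄]⁴⁺

For [PtCl₄]²−: Each chloride is −1; balancing the −2 overall charge requires Pt(II). Pt sits in group 10, so the d-electron count is 10 − 2 = 8. A 5d d⁸ ion has a large crystal-field splitting; square planar leaves the high-energy d_{x²−y²} orbital empty and maximises CFSE. → square planar.
For [Zr(H₂O)₄]⁴⁺: Summing ligand charges against the +4 overall charge gives an oxidation state of +4 for zirconium. Zr sits in group 4, so the d-electron count is 4 − 4 = 0. A d⁰ ion has no crystal-field stabilisation preference between square planar and tetrahedral, so four ligands adopt the sterically favoured tetrahedral geometry. → tetrahedral.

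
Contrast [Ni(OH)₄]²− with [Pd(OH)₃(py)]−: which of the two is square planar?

For [Ni(OH)₄]²−: Each hydroxide is −1; balancing the −2 overall charge requires Ni(II). Nickel is a group-10 element; Ni(II) is therefore d⁸. Hydroxide is a weak-field ligand. With weak-field ligands the CFSE gain from square planar is small, so a 3d d⁸ ion takes the sterically preferred tetrahedral geometry. → tetrahedral.
For [Pd(OH)₃(py)]−: Ligand charges: each hydroxide is −1; pyridine is neutral. With an overall charge of −1 the palladium centre must be in the +2 oxidation state. Pd sits in group 10, so the d-electron count is 10 − 2 = 8. A 4d d⁸ ion has a large crystal-field splitting; square planar leaves the high-energy d_{x²−y²} orbital empty and maximises CFSE. → square planar.

[Pd(OH)₃(py)]−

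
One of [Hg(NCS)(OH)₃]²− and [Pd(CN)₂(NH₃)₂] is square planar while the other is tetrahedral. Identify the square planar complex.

[Pd(CN)₂(NH₃)₂]

For [Hg(NCS)(OH)₃]²−: Summing ligand charges against the −2 overall charge gives an oxidation state of +2 for mercury. Group 12 minus oxidation state 2 gives a d¹⁰ configuration. A d¹⁰ ion has no crystal-field stabilisation preference between square planar and tetrahedral, so four ligands adopt the sterically favoured tetrahedral geometry. → tetrahedral.
For [Pd(CN)₂(NH₃)₂]: Summing ligand charges against the 0 overall charge gives an oxidation state of +2 for palladium. Group 10 minus oxidation state 2 gives a d⁸ configuration. A 4d d⁸ ion has a large crystal-field splitting; square planar leaves the high-energy d_{x²−y²} orbital empty and maximises CFSE. → square planar.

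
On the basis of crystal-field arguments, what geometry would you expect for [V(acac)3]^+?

Summing ligand charges against the +1 overall charge gives an oxidation state of +4 for vanadium.
Group 5 minus oxidation state 4 gives a d¹ configuration.
Counting donor atoms: 3×acetylacetonate (bidentate) → 6 donors. Coordination number = 6.
Six donors around a single metal centre give an octahedral coordination sphere.

octahedral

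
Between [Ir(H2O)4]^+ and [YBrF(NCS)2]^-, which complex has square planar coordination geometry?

For [Ir(H2O)4]^+: Water is neutral; balancing the +1 overall charge requires Ir(I). Ir sits in group 9, so the d-electron count is 9 − 1 = 8. A 5d d⁸ ion has a large crystal-field splitting; square planar leaves the high-energy d_{x²−y²} orbital empty and maximises CFSE. → square planar.
For [YBrF(NCS)2]^-: Summing ligand charges against the −1 overall charge gives an oxidation state of +3 for yttrium. Yttrium is a group-3 element; Y(III) is therefore d⁰. A d⁰ ion has no crystal-field stabilisation preference between square planar and tetrahedral, so four ligands adopt the sterically favoured tetrahedral geometry. → tetrahedral.

[Ir(H2O)4]^+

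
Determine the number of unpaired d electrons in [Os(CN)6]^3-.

1 unpaired electron

Each cyanide is −1; balancing the −3 overall charge requires Os(III).
Os sits in group 8, so the d-electron count is 8 − 3 = 5.
The spin state decides the count: a 5d ion has a large Δₒ and is invariably low-spin.
An octahedral low-spin d⁵ ion is t₂g⁵e_g⁰, giving 1 unpaired electron.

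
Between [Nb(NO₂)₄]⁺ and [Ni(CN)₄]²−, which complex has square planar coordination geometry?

For [Nb(NO₂)₄]⁺: Each nitro (N-bound nitrite) is −1; balancing the +1 overall charge requires Nb(V). Nb sits in group 5, so the d-electron count is 5 − 5 = 0. A d⁰ ion has no crystal-field stabilisation preference between square planar and tetrahedral, so four ligands adopt the sterically favoured tetrahedral geometry. → tetrahedral.
For [Ni(CN)₄]²−: Each cyanide is −1; balancing the −2 overall charge requires Ni(II). Ni sits in group 10, so the d-electron count is 10 − 2 = 8. Cyanide is a strong-field ligand (high in the spectrochemical series). A 3d d⁸ ion with strong-field ligands gains enough CFSE to favour square planar over tetrahedral. → square planar.

[Ni(CN)₄]²−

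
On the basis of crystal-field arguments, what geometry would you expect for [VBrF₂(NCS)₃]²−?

octahedral

Each bromide is −1; each fluoride is −1; each isothiocyanate is −1; balancing the −2 overall charge requires V(IV).
Group 5 minus oxidation state 4 gives a d¹ configuration.
With 6 monodentate ligands the coordination number is 6.
Six donors around a single metal centre give an octahedral coordination sphere.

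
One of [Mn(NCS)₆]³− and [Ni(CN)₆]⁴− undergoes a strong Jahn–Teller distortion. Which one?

[Mn(NCS)₆]³−: Summing ligand charges against the −3 overall charge gives an oxidation state of +3 for manganese. Group 7 minus oxidation state 3 gives a d⁴ configuration. Isothiocyanate is a weak-field ligand for a first-row metal, so the complex is high-spin. The t₂g³e_g¹ (high-spin) configuration has an unevenly filled e_g set; the Jahn–Teller theorem predicts a tetragonal distortion (typically axial elongation) to lift the degeneracy.
[Ni(CN)₆]⁴−: Ligand charges: each cyanide is −1. With an overall charge of −4 the nickel centre must be in the +2 oxidation state. Ni sits in group 10, so the d-electron count is 10 − 2 = 8. The d⁸ configuration leaves the e_g set evenly filled (or empty) — no strong Jahn–Teller driving force.

[Mn(NCS)₆]³−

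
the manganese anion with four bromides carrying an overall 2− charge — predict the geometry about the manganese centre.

tetrahedral

Summing ligand charges against the −2 overall charge gives an oxidation state of +2 for manganese.
Manganese is a group-7 element; Mn(II) is therefore d⁵.
Coordination number: 4.
Bromide is a weak-field ligand.
A high-spin d⁵ ion has zero CFSE in either geometry, so four ligands adopt the sterically favoured tetrahedral geometry.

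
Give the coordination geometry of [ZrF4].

Each fluoride is −1; balancing the 0 overall charge requires Zr(IV).
Zr sits in group 4, so the d-electron count is 4 − 4 = 0.
Coordination number: 4.
A d⁰ ion has no crystal-field stabilisation preference between square planar and tetrahedral, so four ligands adopt the sterically favoured tetrahedral geometry.

tetrahedral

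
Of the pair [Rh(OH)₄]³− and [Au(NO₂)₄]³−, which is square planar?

For [Rh(OH)₄]³−: Ligand charges: each hydroxide is −1. With an overall charge of −3 the rhodium centre must be in the +1 oxidation state. Rhodium is a group-9 element; Rh(I) is therefore d⁸. A 4d d⁸ ion has a large crystal-field splitting; square planar leaves the high-energy d_{x²−y²} orbital empty and maximises CFSE. → square planar.
For [Au(NO₂)₄]³−: Summing ligand charges against the −3 overall charge gives an oxidation state of +1 for gold. Gold is a group-11 element; Au(I) is therefore d¹⁰. A d¹⁰ ion has no crystal-field stabilisation preference between square planar and tetrahedral, so four ligands adopt the sterically favoured tetrahedral geometry. → tetrahedral.

[Rh(OH)₄]³−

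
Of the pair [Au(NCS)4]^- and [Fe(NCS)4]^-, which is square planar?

[Au(NCS)4]^-

For [Au(NCS)4]^-: Each isothiocyanate is −1; balancing the −1 overall charge requires Au(III). Group 11 minus oxidation state 3 gives a d⁸ configuration. A 5d d⁸ ion has a large crystal-field splitting; square planar leaves the high-energy d_{x²−y²} orbital empty and maximises CFSE. → square planar.
For [Fe(NCS)4]^-: Each isothiocyanate is −1; balancing the −1 overall charge requires Fe(III). Iron is a group-8 element; Fe(III) is therefore d⁵. A high-spin d⁵ ion has zero CFSE in either geometry, so four ligands adopt the sterically favoured tetrahedral geometry. → tetrahedral.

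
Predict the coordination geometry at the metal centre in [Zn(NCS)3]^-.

trigonal planar

Each isothiocyanate is −1; balancing the −1 overall charge requires Zn(II).
Zinc is a group-12 element; Zn(II) is therefore d¹⁰.
Coordination number: 3.
Three ligands around a d¹⁰ centre minimise repulsion in a trigonal-planar arrangement.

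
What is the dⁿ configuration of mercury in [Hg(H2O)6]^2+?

Water is neutral; balancing the +2 overall charge requires Hg(II).
Hg sits in group 12, so the d-electron count is 12 − 2 = 10.

d¹⁰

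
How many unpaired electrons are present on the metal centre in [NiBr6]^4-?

2

Summing ligand charges against the −4 overall charge gives an oxidation state of +2 for nickel.
Group 10 minus oxidation state 2 gives a d⁸ configuration.
In an octahedral field the d⁸ configuration is t₂g⁶e_g² (only one arrangement possible), giving 2 unpaired electrons.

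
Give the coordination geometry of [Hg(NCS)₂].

Ligand charges: each isothiocyanate is −1. With an overall charge of 0 the mercury centre must be in the +2 oxidation state.
Group 12 minus oxidation state 2 gives a d¹⁰ configuration.
With 2 monodentate ligands the coordination number is 2.
A d¹⁰ ion with only two ligands adopts a linear arrangement (sp hybridisation; no CFSE preference).

linear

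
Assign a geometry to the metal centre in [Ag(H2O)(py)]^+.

linear

Water is neutral; pyridine is neutral; balancing the +1 overall charge requires Ag(I).
Ag sits in group 11, so the d-electron count is 11 − 1 = 10.
With 2 monodentate ligands the coordination number is 2.
A d¹⁰ ion with only two ligands adopts a linear arrangement (sp hybridisation; no CFSE preference).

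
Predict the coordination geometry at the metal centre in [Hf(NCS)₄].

tetrahedral

Summing ligand charges against the 0 overall charge gives an oxidation state of +4 for hafnium.
Hf sits in group 4, so the d-electron count is 4 − 4 = 0.
Coordination number: 4.
A d⁰ ion has no crystal-field stabilisation preference between square planar and tetrahedral, so four ligands adopt the sterically favoured tetrahedral geometry.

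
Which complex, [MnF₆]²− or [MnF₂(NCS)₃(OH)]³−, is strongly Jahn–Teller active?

[MnF₆]²−: Each fluoride is −1; balancing the −2 overall charge requires Mn(IV). Group 7 minus oxidation state 4 gives a d³ configuration. The d³ configuration leaves the e_g set evenly filled (or empty) — no strong Jahn–Teller driving force.
[MnF₂(NCS)₃(OH)]³−: Ligand charges: each fluoride is −1; each isothiocyanate is −1; each hydroxide is −1. With an overall charge of −3 the manganese centre must be in the +3 oxidation state. Mn sits in group 7, so the d-electron count is 7 − 3 = 4. Fluoride, hydroxide, and isothiocyanate are weak-field ligands for a first-row metal, so the complex is high-spin. The t₂g³e_g¹ (high-spin) configuration has an unevenly filled e_g set; the Jahn–Teller theorem predicts a tetragonal distortion (typically axial elongation) to lift the degeneracy.

[MnF₂(NCS)₃(OH)]³−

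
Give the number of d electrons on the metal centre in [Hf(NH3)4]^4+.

d⁰

Ligand charges: ammonia is neutral. With an overall charge of +4 the hafnium centre must be in the +4 oxidation state.
Hafnium is a group-4 element; Hf(IV) is therefore d⁰.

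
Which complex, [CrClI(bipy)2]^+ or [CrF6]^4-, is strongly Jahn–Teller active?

[CrF6]^4-

[CrClI(bipy)2]^+: Ligand charges: each chloride is −1; each iodide is −1; 2,2′-bipyridine is neutral. With an overall charge of +1 the chromium centre must be in the +3 oxidation state. Cr sits in group 6, so the d-electron count is 6 − 3 = 3. The d³ configuration leaves the e_g set evenly filled (or empty) — no strong Jahn–Teller driving force.
[CrF6]^4-: Ligand charges: each fluoride is −1. With an overall charge of −4 the chromium centre must be in the +2 oxidation state. Group 6 minus oxidation state 2 gives a d⁴ configuration. Fluoride is a weak-field ligand for a first-row metal, so the complex is high-spin. The t₂g³e_g¹ (high-spin) configuration has an unevenly filled e_g set; the Jahn–Teller theorem predicts a tetragonal distortion (typically axial elongation) to lift the degeneracy.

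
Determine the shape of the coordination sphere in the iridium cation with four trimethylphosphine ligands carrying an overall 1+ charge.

square planar

Ligand charges: trimethylphosphine is neutral. With an overall charge of +1 the iridium centre must be in the +1 oxidation state.
Group 9 minus oxidation state 1 gives a d⁸ configuration.
With 4 monodentate ligands the coordination number is 4.
A 5d d⁸ ion has a large crystal-field splitting; square planar leaves the high-energy d_{x²−y²} orbital empty and maximises CFSE.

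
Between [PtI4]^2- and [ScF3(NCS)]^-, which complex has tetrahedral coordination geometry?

For [PtI4]^2-: Ligand charges: each iodide is −1. With an overall charge of −2 the platinum centre must be in the +2 oxidation state. Platinum is a group-10 element; Pt(II) is therefore d⁸. A 5d d⁸ ion has a large crystal-field splitting; square planar leaves the high-energy d_{x²−y²} orbital empty and maximises CFSE. → square planar.
For [ScF3(NCS)]^-: Each fluoride is −1; each isothiocyanate is −1; balancing the −1 overall charge requires Sc(III). Sc sits in group 3, so the d-electron count is 3 − 3 = 0. A d⁰ ion has no crystal-field stabilisation preference between square planar and tetrahedral, so four ligands adopt the sterically favoured tetrahedral geometry. → tetrahedral.

[ScF3(NCS)]^-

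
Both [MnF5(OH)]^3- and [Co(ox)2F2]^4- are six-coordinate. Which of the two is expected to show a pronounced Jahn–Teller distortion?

[MnF5(OH)]^3-: Each fluoride is −1; each hydroxide is −1; balancing the −3 overall charge requires Mn(III). Manganese is a group-7 element; Mn(III) is therefore d⁴. Fluoride and hydroxide are weak-field ligands for a first-row metal, so the complex is high-spin. The t₂g³e_g¹ (high-spin) configuration has an unevenly filled e_g set; the Jahn–Teller theorem predicts a tetragonal distortion (typically axial elongation) to lift the degeneracy.
[Co(ox)2F2]^4-: Summing ligand charges against the −4 overall charge gives an oxidation state of +2 for cobalt. Cobalt is a group-9 element; Co(II) is therefore d⁷. Fluoride and oxalate are weak-field ligands for a first-row metal, so the complex is high-spin. The d⁷ configuration leaves the e_g set evenly filled (or empty) — no strong Jahn–Teller driving force.

[MnF5(OH)]^3-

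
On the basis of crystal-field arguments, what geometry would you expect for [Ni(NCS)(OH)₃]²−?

tetrahedral

Summing ligand charges against the −2 overall charge gives an oxidation state of +2 for nickel.
Ni sits in group 10, so the d-electron count is 10 − 2 = 8.
With 4 monodentate ligands the coordination number is 4.
Hydroxide and isothiocyanate are weak-field ligands.
With weak-field ligands the CFSE gain from square planar is small, so a 3d d⁸ ion takes the sterically preferred tetrahedral geometry.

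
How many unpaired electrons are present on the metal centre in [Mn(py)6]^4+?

3 unpaired electrons

Summing ligand charges against the +4 overall charge gives an oxidation state of +4 for manganese.
Mn sits in group 7, so the d-electron count is 7 − 4 = 3.
In an octahedral field the d³ configuration is t₂g³e_g⁰ (only one arrangement possible), giving 3 unpaired electrons.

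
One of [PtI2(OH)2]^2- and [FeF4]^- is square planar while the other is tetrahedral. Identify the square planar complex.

For [PtI2(OH)2]^2-: Summing ligand charges against the −2 overall charge gives an oxidation state of +2 for platinum. Platinum is a group-10 element; Pt(II) is therefore d⁸. A 5d d⁸ ion has a large crystal-field splitting; square planar leaves the high-energy d_{x²−y²} orbital empty and maximises CFSE. → square planar.
For [FeF4]^-: Summing ligand charges against the −1 overall charge gives an oxidation state of +3 for iron. Group 8 minus oxidation state 3 gives a d⁵ configuration. A high-spin d⁵ ion has zero CFSE in either geometry, so four ligands adopt the sterically favoured tetrahedral geometry. → tetrahedral.

[PtI2(OH)2]^2-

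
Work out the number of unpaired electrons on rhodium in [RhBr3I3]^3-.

0 unpaired electrons

Ligand charges: each bromide is −1; each iodide is −1. With an overall charge of −3 the rhodium centre must be in the +3 oxidation state.
Rhodium is a group-9 element; Rh(III) is therefore d⁶.
The spin state decides the count: a 4d ion has a large Δₒ and is invariably low-spin.
An octahedral low-spin d⁶ ion is t₂g⁶e_g⁰, giving 0 unpaired electrons.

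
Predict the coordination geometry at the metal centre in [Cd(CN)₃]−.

Summing ligand charges against the −1 overall charge gives an oxidation state of +2 for cadmium.
Cadmium is a group-12 element; Cd(II) is therefore d¹⁰.
Coordination number: 3.
Three ligands around a d¹⁰ centre minimise repulsion in a trigonal-planar arrangement.

trigonal planar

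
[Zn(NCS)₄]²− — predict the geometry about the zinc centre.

Ligand charges: each isothiocyanate is −1. With an overall charge of −2 the zinc centre must be in the +2 oxidation state.
Zn sits in group 12, so the d-electron count is 12 − 2 = 10.
With 4 monodentate ligands the coordination number is 4.
A d¹⁰ ion has no crystal-field stabilisation preference between square planar and tetrahedral, so four ligands adopt the sterically favoured tetrahedral geometry.

tetrahedral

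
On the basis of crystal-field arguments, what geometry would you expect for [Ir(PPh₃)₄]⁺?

square planar

Triphenylphosphine is neutral; balancing the +1 overall charge requires Ir(I).
Iridium is a group-9 element; Ir(I) is therefore d⁸.
With 4 monodentate ligands the coordination number is 4.
A 5d d⁸ ion has a large crystal-field splitting; square planar leaves the high-energy d_{x²−y²} orbital empty and maximises CFSE.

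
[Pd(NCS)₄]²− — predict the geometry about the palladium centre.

Each isothiocyanate is −1; balancing the −2 overall charge requires Pd(II).
Pd sits in group 10, so the d-electron count is 10 − 2 = 8.
With 4 monodentate ligands the coordination number is 4.
A 4d d⁸ ion has a large crystal-field splitting; square planar leaves the high-energy d_{x²−y²} orbital empty and maximises CFSE.

square planar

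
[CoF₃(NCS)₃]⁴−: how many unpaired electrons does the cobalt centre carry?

3

Ligand charges: each fluoride is −1; each isothiocyanate is −1. With an overall charge of −4 the cobalt centre must be in the +2 oxidation state.
Co sits in group 9, so the d-electron count is 9 − 2 = 7.
The spin state decides the count: Fluoride and isothiocyanate are weak-field ligands for a first-row metal, so the complex is high-spin.
An octahedral high-spin d⁷ ion is t₂g⁵e_g², giving 3 unpaired electrons.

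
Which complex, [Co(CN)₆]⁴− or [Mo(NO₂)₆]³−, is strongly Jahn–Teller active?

[Co(CN)₆]⁴−: Ligand charges: each cyanide is −1. With an overall charge of −4 the cobalt centre must be in the +2 oxidation state. Co sits in group 9, so the d-electron count is 9 − 2 = 7. Cyanide is a strong-field ligand (high in the spectrochemical series) for a first-row metal, so the complex is low-spin. The t₂g⁶e_g¹ (low-spin) configuration has an unevenly filled e_g set; the Jahn–Teller theorem predicts a tetragonal distortion (typically axial elongation) to lift the degeneracy.
[Mo(NO₂)₆]³−: Summing ligand charges against the −3 overall charge gives an oxidation state of +3 for molybdenum. Mo sits in group 6, so the d-electron count is 6 − 3 = 3. The d³ configuration leaves the e_g set evenly filled (or empty) — no strong Jahn–Teller driving force.

[Co(CN)₆]⁴−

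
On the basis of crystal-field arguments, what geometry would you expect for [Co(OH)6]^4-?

Summing ligand charges against the −4 overall charge gives an oxidation state of +2 for cobalt.
Cobalt is a group-9 element; Co(II) is therefore d⁷.
With 6 monodentate ligands the coordination number is 6.
Six donors around a single metal centre give an octahedral coordination sphere.

octahedral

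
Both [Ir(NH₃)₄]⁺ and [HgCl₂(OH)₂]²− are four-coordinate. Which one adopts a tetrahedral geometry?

[HgCl₂(OH)₂]²−

For [Ir(NH₃)₄]⁺: Ligand charges: ammonia is neutral. With an overall charge of +1 the iridium centre must be in the +1 oxidation state. Ir sits in group 9, so the d-electron count is 9 − 1 = 8. A 5d d⁸ ion has a large crystal-field splitting; square planar leaves the high-energy d_{x²−y²} orbital empty and maximises CFSE. → square planar.
For [HgCl₂(OH)₂]²−: Summing ligand charges against the −2 overall charge gives an oxidation state of +2 for mercury. Hg sits in group 12, so the d-electron count is 12 − 2 = 10. A d¹⁰ ion has no crystal-field stabilisation preference between square planar and tetrahedral, so four ligands adopt the sterically favoured tetrahedral geometry. → tetrahedral.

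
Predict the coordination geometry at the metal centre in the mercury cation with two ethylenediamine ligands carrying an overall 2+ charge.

tetrahedral

Summing ligand charges against the +2 overall charge gives an oxidation state of +2 for mercury.
Group 12 minus oxidation state 2 gives a d¹⁰ configuration.
Counting donor atoms: 2×ethylenediamine (bidentate) → 4 donors. Coordination number = 4.
A d¹⁰ ion has no crystal-field stabilisation preference between square planar and tetrahedral, so four ligands adopt the sterically favoured tetrahedral geometry.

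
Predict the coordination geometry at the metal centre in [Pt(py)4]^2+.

Summing ligand charges against the +2 overall charge gives an oxidation state of +2 for platinum.
Group 10 minus oxidation state 2 gives a d⁸ configuration.
Coordination number: 4.
A 5d d⁸ ion has a large crystal-field splitting; square planar leaves the high-energy d_{x²−y²} orbital empty and maximises CFSE.

square planar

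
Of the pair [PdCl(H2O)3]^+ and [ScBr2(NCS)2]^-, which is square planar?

[PdCl(H2O)3]^+

For [PdCl(H2O)3]^+: Summing ligand charges against the +1 overall charge gives an oxidation state of +2 for palladium. Pd sits in group 10, so the d-electron count is 10 − 2 = 8. A 4d d⁸ ion has a large crystal-field splitting; square planar leaves the high-energy d_{x²−y²} orbital empty and maximises CFSE. → square planar.
For [ScBr2(NCS)2]^-: Each bromide is −1; each isothiocyanate is −1; balancing the −1 overall charge requires Sc(III). Sc sits in group 3, so the d-electron count is 3 − 3 = 0. A d⁰ ion has no crystal-field stabilisation preference between square planar and tetrahedral, so four ligands adopt the sterically favoured tetrahedral geometry. → tetrahedral.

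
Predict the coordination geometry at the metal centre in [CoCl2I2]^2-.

tetrahedral

Each chloride is −1; each iodide is −1; balancing the −2 overall charge requires Co(II).
Cobalt is a group-9 element; Co(II) is therefore d⁷.
With 4 monodentate ligands the coordination number is 4.
Chloride and iodide are weak-field ligands.
For a high-spin 3d d⁷ ion with weak-field ligands the small Δₜ gives little square-planar CFSE advantage, so four ligands adopt the sterically favoured tetrahedral geometry.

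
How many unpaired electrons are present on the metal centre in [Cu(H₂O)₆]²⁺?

Ligand charges: water is neutral. With an overall charge of +2 the copper centre must be in the +2 oxidation state.
Copper is a group-11 element; Cu(II) is therefore d⁹.
In an octahedral field the d⁹ configuration is t₂g⁶e_g³ (only one arrangement possible), giving 1 unpaired electron.

1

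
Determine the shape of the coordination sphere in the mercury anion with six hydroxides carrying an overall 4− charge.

octahedral

Ligand charges: each hydroxide is −1. With an overall charge of −4 the mercury centre must be in the +2 oxidation state.
Group 12 minus oxidation state 2 gives a d¹⁰ configuration.
With 6 monodentate ligands the coordination number is 6.
Six donors around a single metal centre give an octahedral coordination sphere.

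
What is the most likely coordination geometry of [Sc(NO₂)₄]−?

Summing ligand charges against the −1 overall charge gives an oxidation state of +3 for scandium.
Scandium is a group-3 element; Sc(III) is therefore d⁰.
With 4 monodentate ligands the coordination number is 4.
A d⁰ ion has no crystal-field stabilisation preference between square planar and tetrahedral, so four ligands adopt the sterically favoured tetrahedral geometry.

tetrahedral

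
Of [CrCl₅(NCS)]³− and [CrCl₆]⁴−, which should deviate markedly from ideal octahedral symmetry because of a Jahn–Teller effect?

[CrCl₅(NCS)]³−: Ligand charges: each chloride is −1; each isothiocyanate is −1. With an overall charge of −3 the chromium centre must be in the +3 oxidation state. Cr sits in group 6, so the d-electron count is 6 − 3 = 3. The d³ configuration leaves the e_g set evenly filled (or empty) — no strong Jahn–Teller driving force.
[CrCl₆]⁴−: Each chloride is −1; balancing the −4 overall charge requires Cr(II). Cr sits in group 6, so the d-electron count is 6 − 2 = 4. Chloride is a weak-field ligand for a first-row metal, so the complex is high-spin. The t₂g³e_g¹ (high-spin) configuration has an unevenly filled e_g set; the Jahn–Teller theorem predicts a tetragonal distortion (typically axial elongation) to lift the degeneracy.

[CrCl₆]⁴−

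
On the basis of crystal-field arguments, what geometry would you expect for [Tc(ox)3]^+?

octahedral

Ligand charges: each oxalate is −2. With an overall charge of +1 the technetium centre must be in the +7 oxidation state.
Technetium is a group-7 element; Tc(VII) is therefore d⁰.
Counting donor atoms: 3×oxalate (bidentate) → 6 donors. Coordination number = 6.
Six donors around a single metal centre give an octahedral coordination sphere.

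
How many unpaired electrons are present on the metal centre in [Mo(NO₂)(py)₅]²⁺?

Summing ligand charges against the +2 overall charge gives an oxidation state of +3 for molybdenum.
Group 6 minus oxidation state 3 gives a d³ configuration.
In an octahedral field the d³ configuration is t₂g³e_g⁰ (only one arrangement possible), giving 3 unpaired electrons.

3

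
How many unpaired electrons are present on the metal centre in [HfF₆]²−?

Summing ligand charges against the −2 overall charge gives an oxidation state of +4 for hafnium.
Hf sits in group 4, so the d-electron count is 4 − 4 = 0.
In an octahedral field the d⁰ configuration is t₂g⁰e_g⁰, giving 0 unpaired electrons.

0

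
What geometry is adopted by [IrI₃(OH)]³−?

square planar

Summing ligand charges against the −3 overall charge gives an oxidation state of +1 for iridium.
Group 9 minus oxidation state 1 gives a d⁸ configuration.
Coordination number: 4.
A 5d d⁸ ion has a large crystal-field splitting; square planar leaves the high-energy d_{x²−y²} orbital empty and maximises CFSE.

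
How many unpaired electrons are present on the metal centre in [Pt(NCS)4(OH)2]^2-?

0 unpaired electrons

Ligand charges: each isothiocyanate is −1; each hydroxide is −1. With an overall charge of −2 the platinum centre must be in the +4 oxidation state.
Group 10 minus oxidation state 4 gives a d⁶ configuration.
The spin state decides the count: a 5d ion has a large Δₒ and is invariably low-spin.
An octahedral low-spin d⁶ ion is t₂g⁶e_g⁰, giving 0 unpaired electrons.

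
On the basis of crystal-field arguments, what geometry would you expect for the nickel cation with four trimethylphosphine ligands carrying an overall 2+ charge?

square planar

Summing ligand charges against the +2 overall charge gives an oxidation state of +2 for nickel.
Ni sits in group 10, so the d-electron count is 10 − 2 = 8.
With 4 monodentate ligands the coordination number is 4.
Trimethylphosphine is a strong-field ligand (high in the spectrochemical series).
A 3d d⁸ ion with strong-field ligands gains enough CFSE to favour square planar over tetrahedral.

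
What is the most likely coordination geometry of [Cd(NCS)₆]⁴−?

Summing ligand charges against the −4 overall charge gives an oxidation state of +2 for cadmium.
Cd sits in group 12, so the d-electron count is 12 − 2 = 10.
With 6 monodentate ligands the coordination number is 6.
Six donors around a single metal centre give an octahedral coordination sphere.

octahedral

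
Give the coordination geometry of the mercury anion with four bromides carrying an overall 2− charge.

tetrahedral

Summing ligand charges against the −2 overall charge gives an oxidation state of +2 for mercury.
Hg sits in group 12, so the d-electron count is 12 − 2 = 10.
With 4 monodentate ligands the coordination number is 4.
A d¹⁰ ion has no crystal-field stabilisation preference between square planar and tetrahedral, so four ligands adopt the sterically favoured tetrahedral geometry.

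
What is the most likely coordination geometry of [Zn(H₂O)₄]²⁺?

Summing ligand charges against the +2 overall charge gives an oxidation state of +2 for zinc.
Zinc is a group-12 element; Zn(II) is therefore d¹⁰.
With 4 monodentate ligands the coordination number is 4.
A d¹⁰ ion has no crystal-field stabilisation preference between square planar and tetrahedral, so four ligands adopt the sterically favoured tetrahedral geometry.

tetrahedral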